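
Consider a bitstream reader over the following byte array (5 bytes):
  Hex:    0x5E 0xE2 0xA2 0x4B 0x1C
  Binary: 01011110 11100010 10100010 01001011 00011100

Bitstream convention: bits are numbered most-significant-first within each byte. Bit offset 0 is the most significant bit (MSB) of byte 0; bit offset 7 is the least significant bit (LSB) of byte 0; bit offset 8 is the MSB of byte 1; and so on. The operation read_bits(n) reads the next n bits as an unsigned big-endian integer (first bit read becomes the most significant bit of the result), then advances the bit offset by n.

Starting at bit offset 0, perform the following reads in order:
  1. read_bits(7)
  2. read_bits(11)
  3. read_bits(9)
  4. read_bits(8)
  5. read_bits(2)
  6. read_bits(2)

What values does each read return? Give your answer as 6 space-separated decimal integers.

Answer: 47 906 274 88 3 2

Derivation:
Read 1: bits[0:7] width=7 -> value=47 (bin 0101111); offset now 7 = byte 0 bit 7; 33 bits remain
Read 2: bits[7:18] width=11 -> value=906 (bin 01110001010); offset now 18 = byte 2 bit 2; 22 bits remain
Read 3: bits[18:27] width=9 -> value=274 (bin 100010010); offset now 27 = byte 3 bit 3; 13 bits remain
Read 4: bits[27:35] width=8 -> value=88 (bin 01011000); offset now 35 = byte 4 bit 3; 5 bits remain
Read 5: bits[35:37] width=2 -> value=3 (bin 11); offset now 37 = byte 4 bit 5; 3 bits remain
Read 6: bits[37:39] width=2 -> value=2 (bin 10); offset now 39 = byte 4 bit 7; 1 bits remain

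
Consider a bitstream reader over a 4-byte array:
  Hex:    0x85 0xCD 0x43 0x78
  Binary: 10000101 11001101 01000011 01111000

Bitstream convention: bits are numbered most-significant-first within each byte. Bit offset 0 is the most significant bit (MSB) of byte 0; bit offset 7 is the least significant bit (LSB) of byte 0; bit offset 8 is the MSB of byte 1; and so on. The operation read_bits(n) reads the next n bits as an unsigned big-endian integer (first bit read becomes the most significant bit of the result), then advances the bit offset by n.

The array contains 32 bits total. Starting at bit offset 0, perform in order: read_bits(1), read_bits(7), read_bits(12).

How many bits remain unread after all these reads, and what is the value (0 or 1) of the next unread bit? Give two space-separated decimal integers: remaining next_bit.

Read 1: bits[0:1] width=1 -> value=1 (bin 1); offset now 1 = byte 0 bit 1; 31 bits remain
Read 2: bits[1:8] width=7 -> value=5 (bin 0000101); offset now 8 = byte 1 bit 0; 24 bits remain
Read 3: bits[8:20] width=12 -> value=3284 (bin 110011010100); offset now 20 = byte 2 bit 4; 12 bits remain

Answer: 12 0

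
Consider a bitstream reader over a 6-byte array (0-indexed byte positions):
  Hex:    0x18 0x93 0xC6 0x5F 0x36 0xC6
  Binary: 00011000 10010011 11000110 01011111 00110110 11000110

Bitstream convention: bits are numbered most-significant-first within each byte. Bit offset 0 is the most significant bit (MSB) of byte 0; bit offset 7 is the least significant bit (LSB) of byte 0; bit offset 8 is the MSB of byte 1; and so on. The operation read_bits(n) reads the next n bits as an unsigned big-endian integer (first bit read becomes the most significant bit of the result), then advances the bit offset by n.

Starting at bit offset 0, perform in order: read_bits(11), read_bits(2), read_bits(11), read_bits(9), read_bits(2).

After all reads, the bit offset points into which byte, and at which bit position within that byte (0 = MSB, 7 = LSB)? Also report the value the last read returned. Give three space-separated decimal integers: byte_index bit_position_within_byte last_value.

Answer: 4 3 1

Derivation:
Read 1: bits[0:11] width=11 -> value=196 (bin 00011000100); offset now 11 = byte 1 bit 3; 37 bits remain
Read 2: bits[11:13] width=2 -> value=2 (bin 10); offset now 13 = byte 1 bit 5; 35 bits remain
Read 3: bits[13:24] width=11 -> value=966 (bin 01111000110); offset now 24 = byte 3 bit 0; 24 bits remain
Read 4: bits[24:33] width=9 -> value=190 (bin 010111110); offset now 33 = byte 4 bit 1; 15 bits remain
Read 5: bits[33:35] width=2 -> value=1 (bin 01); offset now 35 = byte 4 bit 3; 13 bits remain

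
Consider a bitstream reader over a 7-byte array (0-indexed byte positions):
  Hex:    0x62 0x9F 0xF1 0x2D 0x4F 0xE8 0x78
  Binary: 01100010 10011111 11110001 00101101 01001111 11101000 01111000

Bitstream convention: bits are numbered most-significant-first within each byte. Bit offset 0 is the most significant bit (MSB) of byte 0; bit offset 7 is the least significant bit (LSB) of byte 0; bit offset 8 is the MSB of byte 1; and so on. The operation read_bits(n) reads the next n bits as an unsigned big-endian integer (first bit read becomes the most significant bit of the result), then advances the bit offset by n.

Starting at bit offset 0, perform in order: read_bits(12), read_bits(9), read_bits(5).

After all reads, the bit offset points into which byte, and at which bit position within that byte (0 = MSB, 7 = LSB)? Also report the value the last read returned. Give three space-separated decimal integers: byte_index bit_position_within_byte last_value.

Answer: 3 2 4

Derivation:
Read 1: bits[0:12] width=12 -> value=1577 (bin 011000101001); offset now 12 = byte 1 bit 4; 44 bits remain
Read 2: bits[12:21] width=9 -> value=510 (bin 111111110); offset now 21 = byte 2 bit 5; 35 bits remain
Read 3: bits[21:26] width=5 -> value=4 (bin 00100); offset now 26 = byte 3 bit 2; 30 bits remain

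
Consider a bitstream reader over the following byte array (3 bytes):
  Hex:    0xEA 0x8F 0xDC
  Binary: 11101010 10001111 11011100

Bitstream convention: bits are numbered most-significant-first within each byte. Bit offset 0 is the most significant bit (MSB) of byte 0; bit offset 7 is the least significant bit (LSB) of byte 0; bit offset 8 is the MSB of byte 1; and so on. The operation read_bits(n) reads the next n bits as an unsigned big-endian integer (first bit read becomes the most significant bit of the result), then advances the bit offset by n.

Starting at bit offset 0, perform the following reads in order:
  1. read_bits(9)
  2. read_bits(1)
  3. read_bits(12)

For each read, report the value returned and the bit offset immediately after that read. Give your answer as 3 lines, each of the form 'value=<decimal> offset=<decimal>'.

Answer: value=469 offset=9
value=0 offset=10
value=1015 offset=22

Derivation:
Read 1: bits[0:9] width=9 -> value=469 (bin 111010101); offset now 9 = byte 1 bit 1; 15 bits remain
Read 2: bits[9:10] width=1 -> value=0 (bin 0); offset now 10 = byte 1 bit 2; 14 bits remain
Read 3: bits[10:22] width=12 -> value=1015 (bin 001111110111); offset now 22 = byte 2 bit 6; 2 bits remain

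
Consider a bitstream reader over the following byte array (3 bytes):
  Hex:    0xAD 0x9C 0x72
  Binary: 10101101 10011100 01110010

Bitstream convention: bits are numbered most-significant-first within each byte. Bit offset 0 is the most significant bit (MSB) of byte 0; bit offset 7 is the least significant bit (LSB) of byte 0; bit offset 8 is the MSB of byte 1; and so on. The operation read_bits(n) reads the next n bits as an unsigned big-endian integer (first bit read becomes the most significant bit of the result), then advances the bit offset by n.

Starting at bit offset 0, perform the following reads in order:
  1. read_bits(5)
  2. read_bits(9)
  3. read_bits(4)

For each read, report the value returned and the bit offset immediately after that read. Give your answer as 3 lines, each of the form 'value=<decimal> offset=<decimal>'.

Answer: value=21 offset=5
value=359 offset=14
value=1 offset=18

Derivation:
Read 1: bits[0:5] width=5 -> value=21 (bin 10101); offset now 5 = byte 0 bit 5; 19 bits remain
Read 2: bits[5:14] width=9 -> value=359 (bin 101100111); offset now 14 = byte 1 bit 6; 10 bits remain
Read 3: bits[14:18] width=4 -> value=1 (bin 0001); offset now 18 = byte 2 bit 2; 6 bits remain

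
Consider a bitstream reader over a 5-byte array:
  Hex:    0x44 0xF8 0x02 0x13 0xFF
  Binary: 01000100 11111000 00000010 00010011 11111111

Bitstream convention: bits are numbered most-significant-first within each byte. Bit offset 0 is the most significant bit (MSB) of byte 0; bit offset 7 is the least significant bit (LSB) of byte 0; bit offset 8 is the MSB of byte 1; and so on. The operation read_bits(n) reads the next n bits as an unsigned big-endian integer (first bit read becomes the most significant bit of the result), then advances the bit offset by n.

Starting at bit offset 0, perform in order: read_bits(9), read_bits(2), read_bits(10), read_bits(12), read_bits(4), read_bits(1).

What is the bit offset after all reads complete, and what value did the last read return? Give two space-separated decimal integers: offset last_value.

Read 1: bits[0:9] width=9 -> value=137 (bin 010001001); offset now 9 = byte 1 bit 1; 31 bits remain
Read 2: bits[9:11] width=2 -> value=3 (bin 11); offset now 11 = byte 1 bit 3; 29 bits remain
Read 3: bits[11:21] width=10 -> value=768 (bin 1100000000); offset now 21 = byte 2 bit 5; 19 bits remain
Read 4: bits[21:33] width=12 -> value=1063 (bin 010000100111); offset now 33 = byte 4 bit 1; 7 bits remain
Read 5: bits[33:37] width=4 -> value=15 (bin 1111); offset now 37 = byte 4 bit 5; 3 bits remain
Read 6: bits[37:38] width=1 -> value=1 (bin 1); offset now 38 = byte 4 bit 6; 2 bits remain

Answer: 38 1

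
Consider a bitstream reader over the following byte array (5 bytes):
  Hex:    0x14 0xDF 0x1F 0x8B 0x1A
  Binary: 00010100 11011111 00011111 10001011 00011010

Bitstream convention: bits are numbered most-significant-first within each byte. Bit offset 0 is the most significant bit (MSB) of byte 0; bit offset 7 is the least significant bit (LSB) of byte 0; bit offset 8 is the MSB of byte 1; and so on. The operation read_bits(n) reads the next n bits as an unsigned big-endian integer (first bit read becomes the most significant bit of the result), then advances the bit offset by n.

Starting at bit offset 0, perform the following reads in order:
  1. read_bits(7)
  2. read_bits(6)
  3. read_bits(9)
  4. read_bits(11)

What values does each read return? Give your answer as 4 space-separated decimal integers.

Answer: 10 27 455 1814

Derivation:
Read 1: bits[0:7] width=7 -> value=10 (bin 0001010); offset now 7 = byte 0 bit 7; 33 bits remain
Read 2: bits[7:13] width=6 -> value=27 (bin 011011); offset now 13 = byte 1 bit 5; 27 bits remain
Read 3: bits[13:22] width=9 -> value=455 (bin 111000111); offset now 22 = byte 2 bit 6; 18 bits remain
Read 4: bits[22:33] width=11 -> value=1814 (bin 11100010110); offset now 33 = byte 4 bit 1; 7 bits remain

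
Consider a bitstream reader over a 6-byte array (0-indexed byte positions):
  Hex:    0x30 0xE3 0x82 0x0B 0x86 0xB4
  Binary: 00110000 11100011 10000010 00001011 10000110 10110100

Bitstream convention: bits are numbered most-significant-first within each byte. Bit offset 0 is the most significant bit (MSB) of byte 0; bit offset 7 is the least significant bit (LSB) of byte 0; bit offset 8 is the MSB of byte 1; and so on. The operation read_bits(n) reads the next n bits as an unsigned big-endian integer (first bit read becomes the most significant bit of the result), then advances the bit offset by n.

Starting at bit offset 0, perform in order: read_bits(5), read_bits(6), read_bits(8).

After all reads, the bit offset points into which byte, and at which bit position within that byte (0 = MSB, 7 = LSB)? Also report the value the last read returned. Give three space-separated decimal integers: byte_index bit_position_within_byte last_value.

Read 1: bits[0:5] width=5 -> value=6 (bin 00110); offset now 5 = byte 0 bit 5; 43 bits remain
Read 2: bits[5:11] width=6 -> value=7 (bin 000111); offset now 11 = byte 1 bit 3; 37 bits remain
Read 3: bits[11:19] width=8 -> value=28 (bin 00011100); offset now 19 = byte 2 bit 3; 29 bits remain

Answer: 2 3 28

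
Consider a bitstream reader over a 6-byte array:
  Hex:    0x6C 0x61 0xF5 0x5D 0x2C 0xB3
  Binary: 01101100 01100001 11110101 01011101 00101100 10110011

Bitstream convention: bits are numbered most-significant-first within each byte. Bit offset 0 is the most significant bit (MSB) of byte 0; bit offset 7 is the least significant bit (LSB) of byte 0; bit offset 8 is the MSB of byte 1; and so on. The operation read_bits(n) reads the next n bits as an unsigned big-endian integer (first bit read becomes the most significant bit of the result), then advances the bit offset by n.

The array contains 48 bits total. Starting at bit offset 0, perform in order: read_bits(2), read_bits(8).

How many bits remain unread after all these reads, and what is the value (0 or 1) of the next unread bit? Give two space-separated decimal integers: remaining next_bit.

Answer: 38 1

Derivation:
Read 1: bits[0:2] width=2 -> value=1 (bin 01); offset now 2 = byte 0 bit 2; 46 bits remain
Read 2: bits[2:10] width=8 -> value=177 (bin 10110001); offset now 10 = byte 1 bit 2; 38 bits remain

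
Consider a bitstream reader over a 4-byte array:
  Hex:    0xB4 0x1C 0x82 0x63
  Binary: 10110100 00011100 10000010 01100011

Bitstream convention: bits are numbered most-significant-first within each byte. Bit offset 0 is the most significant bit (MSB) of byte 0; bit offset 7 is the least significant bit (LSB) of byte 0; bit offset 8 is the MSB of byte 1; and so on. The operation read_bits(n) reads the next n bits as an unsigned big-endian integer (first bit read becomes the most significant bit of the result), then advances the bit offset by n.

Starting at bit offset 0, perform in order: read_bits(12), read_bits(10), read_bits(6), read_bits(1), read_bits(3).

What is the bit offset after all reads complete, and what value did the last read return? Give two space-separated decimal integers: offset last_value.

Read 1: bits[0:12] width=12 -> value=2881 (bin 101101000001); offset now 12 = byte 1 bit 4; 20 bits remain
Read 2: bits[12:22] width=10 -> value=800 (bin 1100100000); offset now 22 = byte 2 bit 6; 10 bits remain
Read 3: bits[22:28] width=6 -> value=38 (bin 100110); offset now 28 = byte 3 bit 4; 4 bits remain
Read 4: bits[28:29] width=1 -> value=0 (bin 0); offset now 29 = byte 3 bit 5; 3 bits remain
Read 5: bits[29:32] width=3 -> value=3 (bin 011); offset now 32 = byte 4 bit 0; 0 bits remain

Answer: 32 3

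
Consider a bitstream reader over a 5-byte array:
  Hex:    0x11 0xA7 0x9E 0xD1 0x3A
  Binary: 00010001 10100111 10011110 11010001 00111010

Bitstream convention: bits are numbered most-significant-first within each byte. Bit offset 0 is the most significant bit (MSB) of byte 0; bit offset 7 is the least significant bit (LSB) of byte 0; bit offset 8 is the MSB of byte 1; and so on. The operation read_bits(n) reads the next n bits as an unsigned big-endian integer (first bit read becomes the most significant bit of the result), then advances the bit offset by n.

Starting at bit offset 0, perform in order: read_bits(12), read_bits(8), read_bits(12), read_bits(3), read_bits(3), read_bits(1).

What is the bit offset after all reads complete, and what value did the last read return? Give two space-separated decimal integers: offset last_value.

Read 1: bits[0:12] width=12 -> value=282 (bin 000100011010); offset now 12 = byte 1 bit 4; 28 bits remain
Read 2: bits[12:20] width=8 -> value=121 (bin 01111001); offset now 20 = byte 2 bit 4; 20 bits remain
Read 3: bits[20:32] width=12 -> value=3793 (bin 111011010001); offset now 32 = byte 4 bit 0; 8 bits remain
Read 4: bits[32:35] width=3 -> value=1 (bin 001); offset now 35 = byte 4 bit 3; 5 bits remain
Read 5: bits[35:38] width=3 -> value=6 (bin 110); offset now 38 = byte 4 bit 6; 2 bits remain
Read 6: bits[38:39] width=1 -> value=1 (bin 1); offset now 39 = byte 4 bit 7; 1 bits remain

Answer: 39 1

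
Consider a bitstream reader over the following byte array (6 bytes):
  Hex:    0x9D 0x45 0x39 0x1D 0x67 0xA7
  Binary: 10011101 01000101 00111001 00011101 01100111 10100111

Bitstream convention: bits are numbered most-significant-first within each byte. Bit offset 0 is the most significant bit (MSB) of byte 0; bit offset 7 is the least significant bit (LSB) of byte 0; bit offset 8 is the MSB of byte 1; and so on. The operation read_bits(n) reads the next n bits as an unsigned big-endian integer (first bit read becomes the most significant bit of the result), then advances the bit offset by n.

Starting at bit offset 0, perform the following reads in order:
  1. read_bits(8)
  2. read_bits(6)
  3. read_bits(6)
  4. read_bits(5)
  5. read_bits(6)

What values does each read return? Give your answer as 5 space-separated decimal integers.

Answer: 157 17 19 18 14

Derivation:
Read 1: bits[0:8] width=8 -> value=157 (bin 10011101); offset now 8 = byte 1 bit 0; 40 bits remain
Read 2: bits[8:14] width=6 -> value=17 (bin 010001); offset now 14 = byte 1 bit 6; 34 bits remain
Read 3: bits[14:20] width=6 -> value=19 (bin 010011); offset now 20 = byte 2 bit 4; 28 bits remain
Read 4: bits[20:25] width=5 -> value=18 (bin 10010); offset now 25 = byte 3 bit 1; 23 bits remain
Read 5: bits[25:31] width=6 -> value=14 (bin 001110); offset now 31 = byte 3 bit 7; 17 bits remain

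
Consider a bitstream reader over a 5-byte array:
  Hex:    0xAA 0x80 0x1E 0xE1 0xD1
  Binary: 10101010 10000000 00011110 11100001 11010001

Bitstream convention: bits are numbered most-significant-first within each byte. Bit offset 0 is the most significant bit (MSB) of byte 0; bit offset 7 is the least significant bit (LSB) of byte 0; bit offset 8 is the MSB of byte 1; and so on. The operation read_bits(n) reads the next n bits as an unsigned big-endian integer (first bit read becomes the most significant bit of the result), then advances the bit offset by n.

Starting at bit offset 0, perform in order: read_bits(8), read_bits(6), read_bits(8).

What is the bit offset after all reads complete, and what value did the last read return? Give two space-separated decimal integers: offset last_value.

Read 1: bits[0:8] width=8 -> value=170 (bin 10101010); offset now 8 = byte 1 bit 0; 32 bits remain
Read 2: bits[8:14] width=6 -> value=32 (bin 100000); offset now 14 = byte 1 bit 6; 26 bits remain
Read 3: bits[14:22] width=8 -> value=7 (bin 00000111); offset now 22 = byte 2 bit 6; 18 bits remain

Answer: 22 7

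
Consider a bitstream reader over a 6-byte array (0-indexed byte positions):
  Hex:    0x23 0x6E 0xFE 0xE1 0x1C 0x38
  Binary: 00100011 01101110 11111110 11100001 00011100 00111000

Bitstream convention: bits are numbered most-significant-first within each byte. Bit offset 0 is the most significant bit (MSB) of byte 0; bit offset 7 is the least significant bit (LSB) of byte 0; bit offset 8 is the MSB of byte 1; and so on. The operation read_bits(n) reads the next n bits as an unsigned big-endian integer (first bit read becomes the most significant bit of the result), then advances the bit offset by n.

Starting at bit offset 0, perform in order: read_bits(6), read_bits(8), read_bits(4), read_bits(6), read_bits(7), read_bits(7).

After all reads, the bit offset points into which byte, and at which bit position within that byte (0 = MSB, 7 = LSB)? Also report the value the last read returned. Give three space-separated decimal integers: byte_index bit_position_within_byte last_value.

Read 1: bits[0:6] width=6 -> value=8 (bin 001000); offset now 6 = byte 0 bit 6; 42 bits remain
Read 2: bits[6:14] width=8 -> value=219 (bin 11011011); offset now 14 = byte 1 bit 6; 34 bits remain
Read 3: bits[14:18] width=4 -> value=11 (bin 1011); offset now 18 = byte 2 bit 2; 30 bits remain
Read 4: bits[18:24] width=6 -> value=62 (bin 111110); offset now 24 = byte 3 bit 0; 24 bits remain
Read 5: bits[24:31] width=7 -> value=112 (bin 1110000); offset now 31 = byte 3 bit 7; 17 bits remain
Read 6: bits[31:38] width=7 -> value=71 (bin 1000111); offset now 38 = byte 4 bit 6; 10 bits remain

Answer: 4 6 71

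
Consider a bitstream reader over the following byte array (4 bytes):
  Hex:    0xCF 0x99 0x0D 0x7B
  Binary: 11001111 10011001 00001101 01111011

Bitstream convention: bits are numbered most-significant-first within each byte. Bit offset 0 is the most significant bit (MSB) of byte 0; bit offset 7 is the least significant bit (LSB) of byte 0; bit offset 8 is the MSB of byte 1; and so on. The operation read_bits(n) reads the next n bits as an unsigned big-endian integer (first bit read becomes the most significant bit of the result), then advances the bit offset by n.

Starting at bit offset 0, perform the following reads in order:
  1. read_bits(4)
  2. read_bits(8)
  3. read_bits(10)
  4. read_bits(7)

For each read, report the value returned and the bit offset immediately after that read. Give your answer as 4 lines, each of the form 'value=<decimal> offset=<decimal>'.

Answer: value=12 offset=4
value=249 offset=12
value=579 offset=22
value=47 offset=29

Derivation:
Read 1: bits[0:4] width=4 -> value=12 (bin 1100); offset now 4 = byte 0 bit 4; 28 bits remain
Read 2: bits[4:12] width=8 -> value=249 (bin 11111001); offset now 12 = byte 1 bit 4; 20 bits remain
Read 3: bits[12:22] width=10 -> value=579 (bin 1001000011); offset now 22 = byte 2 bit 6; 10 bits remain
Read 4: bits[22:29] width=7 -> value=47 (bin 0101111); offset now 29 = byte 3 bit 5; 3 bits remain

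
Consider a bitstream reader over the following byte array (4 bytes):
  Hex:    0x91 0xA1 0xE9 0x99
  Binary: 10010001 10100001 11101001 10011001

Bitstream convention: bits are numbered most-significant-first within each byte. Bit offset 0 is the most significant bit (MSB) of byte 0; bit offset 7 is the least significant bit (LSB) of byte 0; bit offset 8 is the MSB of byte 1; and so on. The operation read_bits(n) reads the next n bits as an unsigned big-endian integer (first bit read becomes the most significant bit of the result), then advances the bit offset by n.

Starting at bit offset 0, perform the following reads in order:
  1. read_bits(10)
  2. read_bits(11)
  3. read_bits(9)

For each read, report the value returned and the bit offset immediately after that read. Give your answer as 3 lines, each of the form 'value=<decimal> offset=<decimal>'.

Read 1: bits[0:10] width=10 -> value=582 (bin 1001000110); offset now 10 = byte 1 bit 2; 22 bits remain
Read 2: bits[10:21] width=11 -> value=1085 (bin 10000111101); offset now 21 = byte 2 bit 5; 11 bits remain
Read 3: bits[21:30] width=9 -> value=102 (bin 001100110); offset now 30 = byte 3 bit 6; 2 bits remain

Answer: value=582 offset=10
value=1085 offset=21
value=102 offset=30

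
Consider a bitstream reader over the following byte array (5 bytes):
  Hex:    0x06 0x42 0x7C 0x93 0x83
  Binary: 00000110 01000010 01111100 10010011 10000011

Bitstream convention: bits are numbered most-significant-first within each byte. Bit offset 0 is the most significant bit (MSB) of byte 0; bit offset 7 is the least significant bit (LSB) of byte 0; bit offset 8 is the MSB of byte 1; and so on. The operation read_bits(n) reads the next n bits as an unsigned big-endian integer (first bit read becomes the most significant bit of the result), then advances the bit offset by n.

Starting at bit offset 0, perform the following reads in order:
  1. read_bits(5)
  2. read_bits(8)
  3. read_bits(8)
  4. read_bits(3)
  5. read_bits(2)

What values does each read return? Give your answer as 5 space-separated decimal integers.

Answer: 0 200 79 4 2

Derivation:
Read 1: bits[0:5] width=5 -> value=0 (bin 00000); offset now 5 = byte 0 bit 5; 35 bits remain
Read 2: bits[5:13] width=8 -> value=200 (bin 11001000); offset now 13 = byte 1 bit 5; 27 bits remain
Read 3: bits[13:21] width=8 -> value=79 (bin 01001111); offset now 21 = byte 2 bit 5; 19 bits remain
Read 4: bits[21:24] width=3 -> value=4 (bin 100); offset now 24 = byte 3 bit 0; 16 bits remain
Read 5: bits[24:26] width=2 -> value=2 (bin 10); offset now 26 = byte 3 bit 2; 14 bits remain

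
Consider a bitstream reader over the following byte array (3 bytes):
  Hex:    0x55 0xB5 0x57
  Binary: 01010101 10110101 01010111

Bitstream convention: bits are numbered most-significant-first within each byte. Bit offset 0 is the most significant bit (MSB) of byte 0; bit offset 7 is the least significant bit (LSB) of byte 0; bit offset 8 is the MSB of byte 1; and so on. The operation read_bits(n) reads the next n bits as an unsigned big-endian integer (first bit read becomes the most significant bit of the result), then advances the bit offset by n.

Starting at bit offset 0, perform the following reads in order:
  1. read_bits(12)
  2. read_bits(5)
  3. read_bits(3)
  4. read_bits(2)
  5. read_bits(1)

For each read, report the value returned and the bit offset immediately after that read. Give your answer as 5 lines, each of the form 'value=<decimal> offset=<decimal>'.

Answer: value=1371 offset=12
value=10 offset=17
value=5 offset=20
value=1 offset=22
value=1 offset=23

Derivation:
Read 1: bits[0:12] width=12 -> value=1371 (bin 010101011011); offset now 12 = byte 1 bit 4; 12 bits remain
Read 2: bits[12:17] width=5 -> value=10 (bin 01010); offset now 17 = byte 2 bit 1; 7 bits remain
Read 3: bits[17:20] width=3 -> value=5 (bin 101); offset now 20 = byte 2 bit 4; 4 bits remain
Read 4: bits[20:22] width=2 -> value=1 (bin 01); offset now 22 = byte 2 bit 6; 2 bits remain
Read 5: bits[22:23] width=1 -> value=1 (bin 1); offset now 23 = byte 2 bit 7; 1 bits remain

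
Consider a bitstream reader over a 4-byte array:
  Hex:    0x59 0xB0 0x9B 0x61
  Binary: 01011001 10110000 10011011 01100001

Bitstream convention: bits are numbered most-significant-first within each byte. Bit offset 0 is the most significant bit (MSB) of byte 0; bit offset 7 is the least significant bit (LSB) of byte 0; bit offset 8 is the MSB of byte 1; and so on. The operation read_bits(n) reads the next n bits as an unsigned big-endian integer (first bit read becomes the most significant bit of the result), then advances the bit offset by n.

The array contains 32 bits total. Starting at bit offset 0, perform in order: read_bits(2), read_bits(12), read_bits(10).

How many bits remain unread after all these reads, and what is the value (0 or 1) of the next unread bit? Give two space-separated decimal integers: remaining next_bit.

Read 1: bits[0:2] width=2 -> value=1 (bin 01); offset now 2 = byte 0 bit 2; 30 bits remain
Read 2: bits[2:14] width=12 -> value=1644 (bin 011001101100); offset now 14 = byte 1 bit 6; 18 bits remain
Read 3: bits[14:24] width=10 -> value=155 (bin 0010011011); offset now 24 = byte 3 bit 0; 8 bits remain

Answer: 8 0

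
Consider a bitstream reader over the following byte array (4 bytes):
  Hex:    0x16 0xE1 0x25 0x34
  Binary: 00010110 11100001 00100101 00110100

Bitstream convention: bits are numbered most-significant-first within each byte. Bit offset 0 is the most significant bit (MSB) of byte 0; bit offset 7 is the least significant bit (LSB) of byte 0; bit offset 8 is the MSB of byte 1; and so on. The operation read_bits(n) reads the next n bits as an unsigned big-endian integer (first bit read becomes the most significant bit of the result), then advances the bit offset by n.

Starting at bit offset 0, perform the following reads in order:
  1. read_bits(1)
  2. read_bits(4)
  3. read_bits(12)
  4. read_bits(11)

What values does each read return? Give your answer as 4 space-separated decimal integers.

Read 1: bits[0:1] width=1 -> value=0 (bin 0); offset now 1 = byte 0 bit 1; 31 bits remain
Read 2: bits[1:5] width=4 -> value=2 (bin 0010); offset now 5 = byte 0 bit 5; 27 bits remain
Read 3: bits[5:17] width=12 -> value=3522 (bin 110111000010); offset now 17 = byte 2 bit 1; 15 bits remain
Read 4: bits[17:28] width=11 -> value=595 (bin 01001010011); offset now 28 = byte 3 bit 4; 4 bits remain

Answer: 0 2 3522 595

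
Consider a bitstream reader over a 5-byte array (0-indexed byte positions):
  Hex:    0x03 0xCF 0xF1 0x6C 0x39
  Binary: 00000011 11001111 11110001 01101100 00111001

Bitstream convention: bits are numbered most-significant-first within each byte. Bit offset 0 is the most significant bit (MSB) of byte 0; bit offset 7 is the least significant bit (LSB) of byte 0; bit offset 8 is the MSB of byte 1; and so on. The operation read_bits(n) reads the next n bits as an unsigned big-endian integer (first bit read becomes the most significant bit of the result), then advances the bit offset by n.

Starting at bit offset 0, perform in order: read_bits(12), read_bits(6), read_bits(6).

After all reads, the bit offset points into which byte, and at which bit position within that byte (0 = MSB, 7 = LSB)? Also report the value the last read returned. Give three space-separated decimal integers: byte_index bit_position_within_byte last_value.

Answer: 3 0 49

Derivation:
Read 1: bits[0:12] width=12 -> value=60 (bin 000000111100); offset now 12 = byte 1 bit 4; 28 bits remain
Read 2: bits[12:18] width=6 -> value=63 (bin 111111); offset now 18 = byte 2 bit 2; 22 bits remain
Read 3: bits[18:24] width=6 -> value=49 (bin 110001); offset now 24 = byte 3 bit 0; 16 bits remain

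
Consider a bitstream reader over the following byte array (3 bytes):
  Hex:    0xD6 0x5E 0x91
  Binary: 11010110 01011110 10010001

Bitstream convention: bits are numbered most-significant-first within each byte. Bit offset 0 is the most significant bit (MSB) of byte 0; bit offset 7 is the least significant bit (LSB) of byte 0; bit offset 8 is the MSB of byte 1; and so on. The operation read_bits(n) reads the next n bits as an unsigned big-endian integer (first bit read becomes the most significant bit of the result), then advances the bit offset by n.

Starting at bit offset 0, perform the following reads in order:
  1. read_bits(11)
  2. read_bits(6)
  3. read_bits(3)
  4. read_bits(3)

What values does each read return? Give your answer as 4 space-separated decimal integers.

Answer: 1714 61 1 0

Derivation:
Read 1: bits[0:11] width=11 -> value=1714 (bin 11010110010); offset now 11 = byte 1 bit 3; 13 bits remain
Read 2: bits[11:17] width=6 -> value=61 (bin 111101); offset now 17 = byte 2 bit 1; 7 bits remain
Read 3: bits[17:20] width=3 -> value=1 (bin 001); offset now 20 = byte 2 bit 4; 4 bits remain
Read 4: bits[20:23] width=3 -> value=0 (bin 000); offset now 23 = byte 2 bit 7; 1 bits remain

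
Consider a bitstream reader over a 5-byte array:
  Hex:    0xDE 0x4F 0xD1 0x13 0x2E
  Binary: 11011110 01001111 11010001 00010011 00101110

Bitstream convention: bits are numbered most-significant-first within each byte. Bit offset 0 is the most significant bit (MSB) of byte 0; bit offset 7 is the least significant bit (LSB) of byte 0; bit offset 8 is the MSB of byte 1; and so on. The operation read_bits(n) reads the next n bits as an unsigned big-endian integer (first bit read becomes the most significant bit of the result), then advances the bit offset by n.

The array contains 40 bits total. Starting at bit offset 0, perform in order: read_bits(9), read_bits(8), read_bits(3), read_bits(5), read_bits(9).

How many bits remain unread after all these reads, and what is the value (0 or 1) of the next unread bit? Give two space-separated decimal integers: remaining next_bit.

Read 1: bits[0:9] width=9 -> value=444 (bin 110111100); offset now 9 = byte 1 bit 1; 31 bits remain
Read 2: bits[9:17] width=8 -> value=159 (bin 10011111); offset now 17 = byte 2 bit 1; 23 bits remain
Read 3: bits[17:20] width=3 -> value=5 (bin 101); offset now 20 = byte 2 bit 4; 20 bits remain
Read 4: bits[20:25] width=5 -> value=2 (bin 00010); offset now 25 = byte 3 bit 1; 15 bits remain
Read 5: bits[25:34] width=9 -> value=76 (bin 001001100); offset now 34 = byte 4 bit 2; 6 bits remain

Answer: 6 1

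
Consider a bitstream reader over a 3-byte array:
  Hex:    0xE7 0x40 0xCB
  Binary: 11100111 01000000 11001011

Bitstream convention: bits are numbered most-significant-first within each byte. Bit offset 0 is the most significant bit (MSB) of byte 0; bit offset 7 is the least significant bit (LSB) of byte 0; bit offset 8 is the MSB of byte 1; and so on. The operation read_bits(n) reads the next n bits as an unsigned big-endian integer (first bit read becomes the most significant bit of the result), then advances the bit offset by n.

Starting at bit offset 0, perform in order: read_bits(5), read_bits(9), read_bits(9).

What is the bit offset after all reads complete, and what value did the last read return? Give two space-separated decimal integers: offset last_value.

Answer: 23 101

Derivation:
Read 1: bits[0:5] width=5 -> value=28 (bin 11100); offset now 5 = byte 0 bit 5; 19 bits remain
Read 2: bits[5:14] width=9 -> value=464 (bin 111010000); offset now 14 = byte 1 bit 6; 10 bits remain
Read 3: bits[14:23] width=9 -> value=101 (bin 001100101); offset now 23 = byte 2 bit 7; 1 bits remain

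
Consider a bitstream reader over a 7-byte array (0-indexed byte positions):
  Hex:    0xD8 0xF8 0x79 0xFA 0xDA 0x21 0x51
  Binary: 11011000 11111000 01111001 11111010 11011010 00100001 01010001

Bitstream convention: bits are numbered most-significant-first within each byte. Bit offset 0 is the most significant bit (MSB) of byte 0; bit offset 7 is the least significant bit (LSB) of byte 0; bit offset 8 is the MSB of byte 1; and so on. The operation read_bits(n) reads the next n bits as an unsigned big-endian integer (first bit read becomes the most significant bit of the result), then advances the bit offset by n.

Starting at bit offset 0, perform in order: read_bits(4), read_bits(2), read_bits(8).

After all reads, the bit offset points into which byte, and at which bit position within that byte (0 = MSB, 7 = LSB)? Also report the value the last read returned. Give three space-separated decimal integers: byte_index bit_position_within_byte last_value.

Read 1: bits[0:4] width=4 -> value=13 (bin 1101); offset now 4 = byte 0 bit 4; 52 bits remain
Read 2: bits[4:6] width=2 -> value=2 (bin 10); offset now 6 = byte 0 bit 6; 50 bits remain
Read 3: bits[6:14] width=8 -> value=62 (bin 00111110); offset now 14 = byte 1 bit 6; 42 bits remain

Answer: 1 6 62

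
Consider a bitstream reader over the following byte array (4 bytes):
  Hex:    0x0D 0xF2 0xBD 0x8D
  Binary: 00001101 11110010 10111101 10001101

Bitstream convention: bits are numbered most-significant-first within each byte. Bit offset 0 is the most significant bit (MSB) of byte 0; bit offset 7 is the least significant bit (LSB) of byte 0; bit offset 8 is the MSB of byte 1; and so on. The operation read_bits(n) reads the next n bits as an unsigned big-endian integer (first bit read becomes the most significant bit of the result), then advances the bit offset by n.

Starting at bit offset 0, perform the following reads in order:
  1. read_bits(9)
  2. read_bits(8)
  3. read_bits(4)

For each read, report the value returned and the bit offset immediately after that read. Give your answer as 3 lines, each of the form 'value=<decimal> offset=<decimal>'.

Read 1: bits[0:9] width=9 -> value=27 (bin 000011011); offset now 9 = byte 1 bit 1; 23 bits remain
Read 2: bits[9:17] width=8 -> value=229 (bin 11100101); offset now 17 = byte 2 bit 1; 15 bits remain
Read 3: bits[17:21] width=4 -> value=7 (bin 0111); offset now 21 = byte 2 bit 5; 11 bits remain

Answer: value=27 offset=9
value=229 offset=17
value=7 offset=21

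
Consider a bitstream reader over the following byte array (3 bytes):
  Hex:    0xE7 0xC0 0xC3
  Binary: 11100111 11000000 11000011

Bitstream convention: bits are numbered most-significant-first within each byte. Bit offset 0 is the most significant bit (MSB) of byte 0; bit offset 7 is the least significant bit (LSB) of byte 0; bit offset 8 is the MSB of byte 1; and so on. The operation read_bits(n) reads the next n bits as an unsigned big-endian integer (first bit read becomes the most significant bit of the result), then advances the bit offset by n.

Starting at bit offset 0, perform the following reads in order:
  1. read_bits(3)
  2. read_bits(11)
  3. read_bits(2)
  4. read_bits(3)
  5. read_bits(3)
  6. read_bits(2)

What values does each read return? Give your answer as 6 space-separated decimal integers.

Answer: 7 496 0 6 0 3

Derivation:
Read 1: bits[0:3] width=3 -> value=7 (bin 111); offset now 3 = byte 0 bit 3; 21 bits remain
Read 2: bits[3:14] width=11 -> value=496 (bin 00111110000); offset now 14 = byte 1 bit 6; 10 bits remain
Read 3: bits[14:16] width=2 -> value=0 (bin 00); offset now 16 = byte 2 bit 0; 8 bits remain
Read 4: bits[16:19] width=3 -> value=6 (bin 110); offset now 19 = byte 2 bit 3; 5 bits remain
Read 5: bits[19:22] width=3 -> value=0 (bin 000); offset now 22 = byte 2 bit 6; 2 bits remain
Read 6: bits[22:24] width=2 -> value=3 (bin 11); offset now 24 = byte 3 bit 0; 0 bits remain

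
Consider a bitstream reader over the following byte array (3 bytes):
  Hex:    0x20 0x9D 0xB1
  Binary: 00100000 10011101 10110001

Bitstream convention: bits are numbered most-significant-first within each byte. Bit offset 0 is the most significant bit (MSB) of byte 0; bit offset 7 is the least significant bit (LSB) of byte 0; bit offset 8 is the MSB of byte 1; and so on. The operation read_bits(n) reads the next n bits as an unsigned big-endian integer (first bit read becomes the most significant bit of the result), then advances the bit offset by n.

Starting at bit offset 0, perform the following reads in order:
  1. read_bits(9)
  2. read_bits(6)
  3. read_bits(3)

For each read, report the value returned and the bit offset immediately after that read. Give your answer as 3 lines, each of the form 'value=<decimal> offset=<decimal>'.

Answer: value=65 offset=9
value=14 offset=15
value=6 offset=18

Derivation:
Read 1: bits[0:9] width=9 -> value=65 (bin 001000001); offset now 9 = byte 1 bit 1; 15 bits remain
Read 2: bits[9:15] width=6 -> value=14 (bin 001110); offset now 15 = byte 1 bit 7; 9 bits remain
Read 3: bits[15:18] width=3 -> value=6 (bin 110); offset now 18 = byte 2 bit 2; 6 bits remain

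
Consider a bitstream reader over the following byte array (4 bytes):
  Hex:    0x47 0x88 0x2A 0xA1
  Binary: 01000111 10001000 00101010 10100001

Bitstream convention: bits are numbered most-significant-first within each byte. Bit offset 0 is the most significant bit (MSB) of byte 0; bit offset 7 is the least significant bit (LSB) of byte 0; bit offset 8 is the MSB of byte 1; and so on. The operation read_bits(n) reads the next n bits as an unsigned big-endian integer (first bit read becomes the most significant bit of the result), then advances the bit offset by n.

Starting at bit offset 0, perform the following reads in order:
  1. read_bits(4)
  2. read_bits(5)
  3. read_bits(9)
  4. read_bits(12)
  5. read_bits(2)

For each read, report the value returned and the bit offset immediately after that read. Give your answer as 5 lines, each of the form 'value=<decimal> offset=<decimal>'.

Read 1: bits[0:4] width=4 -> value=4 (bin 0100); offset now 4 = byte 0 bit 4; 28 bits remain
Read 2: bits[4:9] width=5 -> value=15 (bin 01111); offset now 9 = byte 1 bit 1; 23 bits remain
Read 3: bits[9:18] width=9 -> value=32 (bin 000100000); offset now 18 = byte 2 bit 2; 14 bits remain
Read 4: bits[18:30] width=12 -> value=2728 (bin 101010101000); offset now 30 = byte 3 bit 6; 2 bits remain
Read 5: bits[30:32] width=2 -> value=1 (bin 01); offset now 32 = byte 4 bit 0; 0 bits remain

Answer: value=4 offset=4
value=15 offset=9
value=32 offset=18
value=2728 offset=30
value=1 offset=32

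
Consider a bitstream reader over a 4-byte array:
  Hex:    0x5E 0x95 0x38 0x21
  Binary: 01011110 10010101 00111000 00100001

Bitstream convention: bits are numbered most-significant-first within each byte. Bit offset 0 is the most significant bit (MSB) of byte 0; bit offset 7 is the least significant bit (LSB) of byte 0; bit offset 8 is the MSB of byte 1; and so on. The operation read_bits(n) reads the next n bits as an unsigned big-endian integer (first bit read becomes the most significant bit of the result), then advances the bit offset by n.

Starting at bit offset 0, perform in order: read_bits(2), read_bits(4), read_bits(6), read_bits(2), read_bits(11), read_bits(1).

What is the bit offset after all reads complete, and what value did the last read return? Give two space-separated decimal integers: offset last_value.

Read 1: bits[0:2] width=2 -> value=1 (bin 01); offset now 2 = byte 0 bit 2; 30 bits remain
Read 2: bits[2:6] width=4 -> value=7 (bin 0111); offset now 6 = byte 0 bit 6; 26 bits remain
Read 3: bits[6:12] width=6 -> value=41 (bin 101001); offset now 12 = byte 1 bit 4; 20 bits remain
Read 4: bits[12:14] width=2 -> value=1 (bin 01); offset now 14 = byte 1 bit 6; 18 bits remain
Read 5: bits[14:25] width=11 -> value=624 (bin 01001110000); offset now 25 = byte 3 bit 1; 7 bits remain
Read 6: bits[25:26] width=1 -> value=0 (bin 0); offset now 26 = byte 3 bit 2; 6 bits remain

Answer: 26 0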